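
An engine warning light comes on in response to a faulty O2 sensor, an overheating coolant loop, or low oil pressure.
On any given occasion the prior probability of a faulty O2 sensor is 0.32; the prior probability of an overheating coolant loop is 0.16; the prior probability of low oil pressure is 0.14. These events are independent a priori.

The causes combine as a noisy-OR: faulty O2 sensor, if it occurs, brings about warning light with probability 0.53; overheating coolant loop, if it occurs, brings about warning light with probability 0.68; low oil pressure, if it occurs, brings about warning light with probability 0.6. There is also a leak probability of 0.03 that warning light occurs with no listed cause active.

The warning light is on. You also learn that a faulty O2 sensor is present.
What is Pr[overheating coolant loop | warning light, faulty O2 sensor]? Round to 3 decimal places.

Under noisy-OR, P(warning light | causes) = 1 − (1−0.03)·∏(1−qᵢ) over the active causes.
P(warning light | faulty O2 sensor) = 0.5441*0.84*0.86 + 0.81764*0.84*0.14 + 0.854112*0.16*0.86 + 0.941645*0.16*0.14 = 0.393058 + 0.096154 + 0.117526 + 0.021093 = 0.627831
The overheating coolant loop-present share is 0.117526 + 0.021093 = 0.138619.
P(overheating coolant loop | warning light, faulty O2 sensor) = 0.138619 / 0.627831 ≈ 0.221

Pr[overheating coolant loop | warning light, faulty O2 sensor] ≈ 0.221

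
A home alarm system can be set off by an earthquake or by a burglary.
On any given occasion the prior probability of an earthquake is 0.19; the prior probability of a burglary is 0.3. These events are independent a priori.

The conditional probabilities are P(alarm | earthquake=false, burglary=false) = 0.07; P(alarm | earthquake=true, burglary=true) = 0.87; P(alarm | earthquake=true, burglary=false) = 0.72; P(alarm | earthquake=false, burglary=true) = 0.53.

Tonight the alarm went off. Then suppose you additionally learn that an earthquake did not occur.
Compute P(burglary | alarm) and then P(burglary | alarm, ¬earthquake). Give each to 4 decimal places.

P(alarm) = 0.07·0.81·0.7 + 0.53·0.81·0.3 + 0.72·0.19·0.7 + 0.87·0.19·0.3 = 0.039690 + 0.128790 + 0.095760 + 0.049590 = 0.313830
The burglary-present share is 0.128790 + 0.049590 = 0.178380.
P(burglary | alarm) = 0.178380 / 0.313830 ≈ 0.5684

Now also conditioning on earthquake≠true:
Weight on burglary=true, given the evidence: 0.53×0.3 = 0.159000
The normalizing constant is 0.07×0.7 + 0.53×0.3 = 0.208000
Posterior = 0.159000 / 0.208000 ≈ 0.7644
Ruling out earthquake raises the posterior on burglary — the flip side of explaining away.

P(burglary | alarm) ≈ 0.5684; P(burglary | alarm, ¬earthquake) ≈ 0.7644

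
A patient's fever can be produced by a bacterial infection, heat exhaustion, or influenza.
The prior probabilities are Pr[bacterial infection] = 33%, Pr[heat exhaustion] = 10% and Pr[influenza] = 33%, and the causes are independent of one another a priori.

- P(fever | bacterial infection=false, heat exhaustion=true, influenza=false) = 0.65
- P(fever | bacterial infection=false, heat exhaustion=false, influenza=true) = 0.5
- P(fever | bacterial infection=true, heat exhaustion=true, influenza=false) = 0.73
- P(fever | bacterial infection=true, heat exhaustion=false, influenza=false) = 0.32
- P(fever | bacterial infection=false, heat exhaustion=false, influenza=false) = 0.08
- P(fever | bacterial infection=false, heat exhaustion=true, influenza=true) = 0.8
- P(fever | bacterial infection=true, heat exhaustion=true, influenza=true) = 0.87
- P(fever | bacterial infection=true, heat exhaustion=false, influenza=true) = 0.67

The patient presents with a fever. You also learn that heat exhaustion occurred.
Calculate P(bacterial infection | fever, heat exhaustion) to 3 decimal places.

P(bacterial infection | fever, heat exhaustion) ≈ 0.353

P(fever | heat exhaustion) = 0.65×0.67×0.67 + 0.8×0.67×0.33 + 0.73×0.33×0.67 + 0.87×0.33×0.33 = 0.291785 + 0.176880 + 0.161403 + 0.094743 = 0.724811
Of this, 0.256146 comes from 0.161403 + 0.094743 (the bacterial infection=true cases).
P(bacterial infection | fever, heat exhaustion) = 0.256146 / 0.724811 ≈ 0.353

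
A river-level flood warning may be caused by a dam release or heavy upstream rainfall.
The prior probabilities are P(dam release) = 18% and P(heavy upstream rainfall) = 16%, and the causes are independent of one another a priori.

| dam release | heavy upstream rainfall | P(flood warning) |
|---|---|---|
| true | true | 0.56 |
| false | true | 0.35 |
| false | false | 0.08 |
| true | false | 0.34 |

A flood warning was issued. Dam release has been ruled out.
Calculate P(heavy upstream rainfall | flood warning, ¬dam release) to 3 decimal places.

Enumerate both values of heavy upstream rainfall and weight by the priors:
  P(flood warning | ¬dam release) = 0.08·0.84 + 0.35·0.16
        = 0.067200 + 0.056000 = 0.123200
Configurations with heavy upstream rainfall contribute 0.056000, so
  P(heavy upstream rainfall | flood warning, ¬dam release) = 0.056000 / 0.123200 ≈ 0.455

P(heavy upstream rainfall | flood warning, ¬dam release) ≈ 0.455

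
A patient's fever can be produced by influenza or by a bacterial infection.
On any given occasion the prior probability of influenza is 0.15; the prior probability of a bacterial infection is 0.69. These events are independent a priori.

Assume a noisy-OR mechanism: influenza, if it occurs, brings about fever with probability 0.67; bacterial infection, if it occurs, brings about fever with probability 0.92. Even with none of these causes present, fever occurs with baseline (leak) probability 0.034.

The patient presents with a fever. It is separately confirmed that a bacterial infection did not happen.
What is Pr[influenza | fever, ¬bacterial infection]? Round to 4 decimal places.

Under noisy-OR, P(fever | causes) = 1 − (1−0.034)·∏(1−qᵢ) over the active causes.
Weight on influenza=true, given the evidence: 0.68122×0.15 = 0.102183
Denominator P(fever | ¬bacterial infection): 0.034×0.85 + 0.68122×0.15 = 0.131083
P(influenza | fever, ¬bacterial infection) = 0.102183/0.131083 ≈ 0.7795

Pr[influenza | fever, ¬bacterial infection] ≈ 0.7795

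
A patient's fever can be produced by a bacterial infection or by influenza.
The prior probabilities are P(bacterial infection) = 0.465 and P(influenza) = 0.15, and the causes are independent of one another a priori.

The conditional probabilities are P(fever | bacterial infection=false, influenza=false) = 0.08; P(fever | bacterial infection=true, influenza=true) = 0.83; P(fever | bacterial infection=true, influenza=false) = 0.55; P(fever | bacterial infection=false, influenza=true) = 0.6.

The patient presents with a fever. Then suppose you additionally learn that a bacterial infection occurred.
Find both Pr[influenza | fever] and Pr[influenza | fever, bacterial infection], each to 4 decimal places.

Pr[influenza | fever] ≈ 0.2947; Pr[influenza | fever, bacterial infection] ≈ 0.2103

P(fever) = 0.08×0.535×0.85 + 0.6×0.535×0.15 + 0.55×0.465×0.85 + 0.83×0.465×0.15 = 0.036380 + 0.048150 + 0.217388 + 0.057892 = 0.359810
Of this, 0.106042 comes from 0.048150 + 0.057892 (the influenza=true cases).
Hence the posterior is 0.106042/0.359810 ≈ 0.2947.

Now condition on the additional information:
For the numerator, keep only influenza=true terms: 0.83*0.15 = 0.124500
Normalizer over all consistent configurations: 0.55*0.85 + 0.83*0.15 = 0.592000
P(influenza | fever, bacterial infection) = 0.124500/0.592000 ≈ 0.2103
Conditioning on bacterial infection lowers the posterior on influenza: the classic explaining-away effect in a common-effect structure.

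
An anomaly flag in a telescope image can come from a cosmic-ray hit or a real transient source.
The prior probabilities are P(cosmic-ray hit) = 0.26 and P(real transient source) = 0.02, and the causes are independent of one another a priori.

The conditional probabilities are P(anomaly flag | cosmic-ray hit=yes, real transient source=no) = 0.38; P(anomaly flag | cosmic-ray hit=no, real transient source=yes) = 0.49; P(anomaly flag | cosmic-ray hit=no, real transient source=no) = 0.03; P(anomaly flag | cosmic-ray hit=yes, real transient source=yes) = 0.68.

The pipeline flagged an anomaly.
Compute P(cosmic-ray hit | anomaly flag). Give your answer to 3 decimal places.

For the numerator, keep only cosmic-ray hit=true terms: 0.096824 + 0.003536 = 0.100360
The normalizing constant is 0.03*0.74*0.98 + 0.49*0.74*0.02 + 0.38*0.26*0.98 + 0.68*0.26*0.02 = 0.129368
Posterior = 0.100360 / 0.129368 ≈ 0.776

P(cosmic-ray hit | anomaly flag) ≈ 0.776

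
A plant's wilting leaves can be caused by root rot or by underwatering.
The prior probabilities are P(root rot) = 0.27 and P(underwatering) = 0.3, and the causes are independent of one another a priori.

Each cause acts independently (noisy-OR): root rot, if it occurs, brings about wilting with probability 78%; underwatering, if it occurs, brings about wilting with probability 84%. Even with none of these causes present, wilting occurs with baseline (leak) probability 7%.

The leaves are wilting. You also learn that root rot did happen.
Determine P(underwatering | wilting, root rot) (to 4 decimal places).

P(underwatering | wilting, root rot) ≈ 0.3426

Under noisy-OR, P(wilting | causes) = 1 − (1−0.07)·∏(1−qᵢ) over the active causes.
Weight on underwatering=true, given the evidence: 0.967264*0.3 = 0.290179
The normalizing constant is 0.7954*0.7 + 0.967264*0.3 = 0.846959
Posterior = 0.290179 / 0.846959 ≈ 0.3426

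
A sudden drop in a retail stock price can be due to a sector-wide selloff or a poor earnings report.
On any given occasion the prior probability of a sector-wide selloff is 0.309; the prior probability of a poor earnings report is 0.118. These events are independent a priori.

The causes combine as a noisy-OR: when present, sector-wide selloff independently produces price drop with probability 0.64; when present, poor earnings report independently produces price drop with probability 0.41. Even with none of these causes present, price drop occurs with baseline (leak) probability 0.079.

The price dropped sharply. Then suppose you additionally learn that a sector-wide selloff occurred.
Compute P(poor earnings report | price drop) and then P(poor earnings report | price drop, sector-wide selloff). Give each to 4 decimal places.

Under noisy-OR, P(price drop | causes) = 1 − (1−0.079)·∏(1−qᵢ) over the active causes.
Enumerate the 4 (sector-wide selloff, poor earnings report) configurations and weight by the priors:
  P(price drop) = 0.079×0.691×0.882 + 0.45661×0.691×0.118 + 0.66844×0.309×0.882 + 0.80438×0.309×0.118
        = 0.048147 + 0.037231 + 0.182175 + 0.029329 = 0.296882
Configurations with poor earnings report contribute 0.066560, so
  P(poor earnings report | price drop) = 0.066560 / 0.296882 ≈ 0.2242

With the extra evidence:
P(price drop | sector-wide selloff) = 0.66844*0.882 + 0.80438*0.118 = 0.589564 + 0.094917 = 0.684481
The poor earnings report-present share is 0.80438*0.118 = 0.094917.
Hence the posterior is 0.094917/0.684481 ≈ 0.1387.
This is intercausal reasoning (explaining away): once sector-wide selloff accounts for the price drop, poor earnings report becomes less likely.

P(poor earnings report | price drop) ≈ 0.2242; P(poor earnings report | price drop, sector-wide selloff) ≈ 0.1387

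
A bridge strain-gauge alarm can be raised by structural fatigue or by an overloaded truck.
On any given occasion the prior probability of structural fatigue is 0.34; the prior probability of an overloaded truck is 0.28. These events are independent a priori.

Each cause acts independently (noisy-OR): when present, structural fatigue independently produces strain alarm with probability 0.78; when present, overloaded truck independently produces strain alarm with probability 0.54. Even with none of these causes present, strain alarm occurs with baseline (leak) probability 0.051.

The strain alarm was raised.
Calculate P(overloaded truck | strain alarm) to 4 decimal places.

Under noisy-OR, P(strain alarm | causes) = 1 − (1−0.051)·∏(1−qᵢ) over the active causes.
Enumerate the 4 (structural fatigue, overloaded truck) configurations and weight by the priors:
  P(strain alarm) = 0.051*0.66*0.72 + 0.56346*0.66*0.28 + 0.79122*0.34*0.72 + 0.903961*0.34*0.28
        = 0.024235 + 0.104127 + 0.193691 + 0.086057 = 0.408110
The terms with overloaded truck present sum to 0.190184, so
  P(overloaded truck | strain alarm) = 0.190184 / 0.408110 ≈ 0.4660

P(overloaded truck | strain alarm) ≈ 0.4660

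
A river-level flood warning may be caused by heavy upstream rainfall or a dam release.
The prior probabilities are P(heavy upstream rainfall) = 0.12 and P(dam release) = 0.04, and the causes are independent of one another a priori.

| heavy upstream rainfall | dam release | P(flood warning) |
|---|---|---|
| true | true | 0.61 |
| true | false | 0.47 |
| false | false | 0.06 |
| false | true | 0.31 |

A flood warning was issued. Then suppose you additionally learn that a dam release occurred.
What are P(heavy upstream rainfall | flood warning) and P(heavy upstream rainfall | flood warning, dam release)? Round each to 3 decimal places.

P(heavy upstream rainfall | flood warning) ≈ 0.481; P(heavy upstream rainfall | flood warning, dam release) ≈ 0.212

P(flood warning) = 0.06×0.88×0.96 + 0.31×0.88×0.04 + 0.47×0.12×0.96 + 0.61×0.12×0.04 = 0.050688 + 0.010912 + 0.054144 + 0.002928 = 0.118672
The heavy upstream rainfall-present share is 0.054144 + 0.002928 = 0.057072.
So P(heavy upstream rainfall | flood warning) = 0.057072/0.118672 ≈ 0.481.

Now also conditioning on dam release=true:
P(flood warning | dam release) = 0.31×0.88 + 0.61×0.12 = 0.272800 + 0.073200 = 0.346000
The heavy upstream rainfall-present share is 0.61×0.12 = 0.073200.
P(heavy upstream rainfall | flood warning, dam release) = 0.073200 / 0.346000 ≈ 0.212
This is intercausal reasoning (explaining away): once dam release accounts for the flood warning, heavy upstream rainfall becomes less likely.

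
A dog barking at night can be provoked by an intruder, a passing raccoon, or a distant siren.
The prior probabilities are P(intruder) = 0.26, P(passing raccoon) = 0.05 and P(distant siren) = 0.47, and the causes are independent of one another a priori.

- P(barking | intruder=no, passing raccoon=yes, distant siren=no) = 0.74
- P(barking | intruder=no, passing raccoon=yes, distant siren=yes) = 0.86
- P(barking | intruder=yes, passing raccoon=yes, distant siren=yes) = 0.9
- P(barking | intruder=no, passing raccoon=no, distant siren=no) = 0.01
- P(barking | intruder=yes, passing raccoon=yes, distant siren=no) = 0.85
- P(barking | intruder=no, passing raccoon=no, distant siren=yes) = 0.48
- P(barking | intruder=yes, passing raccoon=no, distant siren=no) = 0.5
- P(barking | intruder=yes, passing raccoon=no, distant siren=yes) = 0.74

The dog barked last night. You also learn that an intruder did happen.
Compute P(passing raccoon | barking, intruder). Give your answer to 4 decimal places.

P(passing raccoon | barking, intruder) ≈ 0.0698

Numerator (weight on configurations with passing raccoon): 0.022525 + 0.021150 = 0.043675
Normalizer over all consistent configurations: 0.5*0.95*0.53 + 0.74*0.95*0.47 + 0.85*0.05*0.53 + 0.9*0.05*0.47 = 0.625835
P(passing raccoon | barking, intruder) = 0.043675/0.625835 ≈ 0.0698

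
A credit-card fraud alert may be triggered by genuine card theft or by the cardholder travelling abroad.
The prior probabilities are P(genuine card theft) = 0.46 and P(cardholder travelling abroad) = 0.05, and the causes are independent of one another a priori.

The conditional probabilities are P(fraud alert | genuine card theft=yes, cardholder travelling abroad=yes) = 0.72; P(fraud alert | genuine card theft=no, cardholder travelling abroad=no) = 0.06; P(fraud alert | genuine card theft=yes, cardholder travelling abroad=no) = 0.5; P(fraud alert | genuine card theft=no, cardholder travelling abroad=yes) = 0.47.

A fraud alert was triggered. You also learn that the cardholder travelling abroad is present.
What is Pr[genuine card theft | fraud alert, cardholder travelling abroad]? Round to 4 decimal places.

P(fraud alert | cardholder travelling abroad) = 0.47*0.54 + 0.72*0.46 = 0.253800 + 0.331200 = 0.585000
Of this, 0.331200 comes from 0.72*0.46 (the genuine card theft=true cases).
Hence the posterior is 0.331200/0.585000 ≈ 0.5662.

Pr[genuine card theft | fraud alert, cardholder travelling abroad] ≈ 0.5662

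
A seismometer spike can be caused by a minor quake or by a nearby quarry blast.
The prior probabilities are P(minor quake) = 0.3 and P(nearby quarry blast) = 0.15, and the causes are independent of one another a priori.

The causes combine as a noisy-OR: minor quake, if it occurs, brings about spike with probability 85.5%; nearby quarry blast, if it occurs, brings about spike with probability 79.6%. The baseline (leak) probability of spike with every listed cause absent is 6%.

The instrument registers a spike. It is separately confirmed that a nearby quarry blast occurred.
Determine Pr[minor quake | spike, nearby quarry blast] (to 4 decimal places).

Under noisy-OR, P(spike | causes) = 1 − (1−0.06)·∏(1−qᵢ) over the active causes.
For the numerator, keep only minor quake=true terms: 0.972195×0.3 = 0.291658
Normalizer over all consistent configurations: 0.80824×0.7 + 0.972195×0.3 = 0.857426
P(minor quake | spike, nearby quarry blast) = 0.291658/0.857426 ≈ 0.3402

Pr[minor quake | spike, nearby quarry blast] ≈ 0.3402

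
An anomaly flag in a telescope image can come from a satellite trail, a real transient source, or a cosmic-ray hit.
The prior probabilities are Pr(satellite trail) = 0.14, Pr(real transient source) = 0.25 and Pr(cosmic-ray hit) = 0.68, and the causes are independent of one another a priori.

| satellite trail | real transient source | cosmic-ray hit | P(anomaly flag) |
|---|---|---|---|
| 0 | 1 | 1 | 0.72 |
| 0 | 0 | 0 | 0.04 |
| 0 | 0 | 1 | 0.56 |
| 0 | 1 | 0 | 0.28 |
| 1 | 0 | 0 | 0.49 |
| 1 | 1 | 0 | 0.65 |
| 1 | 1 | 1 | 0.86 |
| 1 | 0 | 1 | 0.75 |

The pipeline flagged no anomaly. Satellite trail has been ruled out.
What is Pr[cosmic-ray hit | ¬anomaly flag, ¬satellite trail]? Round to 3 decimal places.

Enumerate the 4 (real transient source, cosmic-ray hit) configurations and weight by the priors:
  P(¬anomaly flag | ¬satellite trail) = 0.96·0.75·0.32 + 0.44·0.75·0.68 + 0.72·0.25·0.32 + 0.28·0.25·0.68
        = 0.230400 + 0.224400 + 0.057600 + 0.047600 = 0.560000
Keeping only the cosmic-ray hit-present terms gives 0.272000, so
  P(cosmic-ray hit | ¬anomaly flag, ¬satellite trail) = 0.272000 / 0.560000 ≈ 0.486

Pr[cosmic-ray hit | ¬anomaly flag, ¬satellite trail] ≈ 0.486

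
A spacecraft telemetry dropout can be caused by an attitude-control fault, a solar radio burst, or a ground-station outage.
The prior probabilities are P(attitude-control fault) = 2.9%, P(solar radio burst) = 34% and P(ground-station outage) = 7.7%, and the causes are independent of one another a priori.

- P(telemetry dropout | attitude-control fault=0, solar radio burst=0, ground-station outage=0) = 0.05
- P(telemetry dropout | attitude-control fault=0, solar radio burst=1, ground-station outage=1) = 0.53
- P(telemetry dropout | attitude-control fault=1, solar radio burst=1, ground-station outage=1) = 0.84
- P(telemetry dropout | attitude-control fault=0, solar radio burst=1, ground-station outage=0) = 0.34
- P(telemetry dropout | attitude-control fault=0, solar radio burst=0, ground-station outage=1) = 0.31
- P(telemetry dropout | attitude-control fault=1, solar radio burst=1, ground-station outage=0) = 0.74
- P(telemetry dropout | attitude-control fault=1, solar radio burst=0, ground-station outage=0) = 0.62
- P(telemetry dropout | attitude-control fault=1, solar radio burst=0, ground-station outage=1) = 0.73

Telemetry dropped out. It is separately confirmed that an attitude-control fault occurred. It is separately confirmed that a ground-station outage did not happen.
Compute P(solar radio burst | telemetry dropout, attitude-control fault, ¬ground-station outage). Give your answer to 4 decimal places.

P(solar radio burst | telemetry dropout, attitude-control fault, ¬ground-station outage) ≈ 0.3808

Enumerate both values of solar radio burst and weight by the priors:
  P(telemetry dropout | attitude-control fault, ¬ground-station outage) = 0.62*0.66 + 0.74*0.34
        = 0.409200 + 0.251600 = 0.660800
The terms with solar radio burst present sum to 0.251600, so
  P(solar radio burst | telemetry dropout, attitude-control fault, ¬ground-station outage) = 0.251600 / 0.660800 ≈ 0.3808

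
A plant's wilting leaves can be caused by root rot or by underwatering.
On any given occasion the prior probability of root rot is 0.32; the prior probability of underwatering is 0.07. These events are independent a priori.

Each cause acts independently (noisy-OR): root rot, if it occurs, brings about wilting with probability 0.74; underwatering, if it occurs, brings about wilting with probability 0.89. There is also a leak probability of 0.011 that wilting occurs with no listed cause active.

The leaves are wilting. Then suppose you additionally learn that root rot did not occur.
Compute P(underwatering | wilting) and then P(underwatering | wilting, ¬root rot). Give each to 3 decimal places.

Under noisy-OR, P(wilting | causes) = 1 − (1−0.011)·∏(1−qᵢ) over the active causes.
Numerator (weight on configurations with underwatering): 0.042422 + 0.021766 = 0.064188
Normalizer over all consistent configurations: 0.011*0.68*0.93 + 0.89121*0.68*0.07 + 0.74286*0.32*0.93 + 0.971715*0.32*0.07 = 0.292219
P(underwatering | wilting) = 0.064188/0.292219 ≈ 0.220

Now also conditioning on root rot≠true:
P(wilting | ¬root rot) = 0.011·0.93 + 0.89121·0.07 = 0.010230 + 0.062385 = 0.072615
Restricting to configurations with underwatering present: 0.89121·0.07 = 0.062385.
Hence the posterior is 0.062385/0.072615 ≈ 0.859.
With root rot excluded, underwatering must carry more of the explanatory weight for the wilting.

P(underwatering | wilting) ≈ 0.220; P(underwatering | wilting, ¬root rot) ≈ 0.859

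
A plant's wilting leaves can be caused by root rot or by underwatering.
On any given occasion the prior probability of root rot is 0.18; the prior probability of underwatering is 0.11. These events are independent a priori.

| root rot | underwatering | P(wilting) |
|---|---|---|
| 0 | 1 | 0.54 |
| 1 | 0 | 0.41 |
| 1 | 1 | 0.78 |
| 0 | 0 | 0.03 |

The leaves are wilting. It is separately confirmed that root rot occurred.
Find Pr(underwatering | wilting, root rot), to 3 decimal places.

By total probability over both values of underwatering:
  P(wilting | root rot) = 0.41×0.89 + 0.78×0.11
        = 0.364900 + 0.085800 = 0.450700
Configurations with underwatering contribute 0.085800, so
  P(underwatering | wilting, root rot) = 0.085800 / 0.450700 ≈ 0.190

Pr(underwatering | wilting, root rot) ≈ 0.190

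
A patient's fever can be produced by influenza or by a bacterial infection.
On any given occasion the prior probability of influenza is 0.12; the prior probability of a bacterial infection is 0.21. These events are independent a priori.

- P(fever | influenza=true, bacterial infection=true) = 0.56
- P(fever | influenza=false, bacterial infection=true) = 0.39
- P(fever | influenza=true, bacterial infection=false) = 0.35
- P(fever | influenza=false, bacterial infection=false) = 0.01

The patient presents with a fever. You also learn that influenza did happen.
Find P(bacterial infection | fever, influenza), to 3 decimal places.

P(fever | influenza) = 0.35·0.79 + 0.56·0.21 = 0.276500 + 0.117600 = 0.394100
Restricting to configurations with bacterial infection present: 0.56·0.21 = 0.117600.
So P(bacterial infection | fever, influenza) = 0.117600/0.394100 ≈ 0.298.

P(bacterial infection | fever, influenza) ≈ 0.298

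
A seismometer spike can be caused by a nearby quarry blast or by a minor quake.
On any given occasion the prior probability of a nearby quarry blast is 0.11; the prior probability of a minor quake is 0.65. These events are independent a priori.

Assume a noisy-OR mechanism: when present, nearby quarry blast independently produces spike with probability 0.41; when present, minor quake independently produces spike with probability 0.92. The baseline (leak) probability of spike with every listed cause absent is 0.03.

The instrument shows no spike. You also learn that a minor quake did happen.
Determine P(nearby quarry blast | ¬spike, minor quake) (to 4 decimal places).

Under noisy-OR, P(spike | causes) = 1 − (1−0.03)·∏(1−qᵢ) over the active causes.
Numerator (weight on configurations with nearby quarry blast): 0.045784*0.11 = 0.005036
The normalizing constant is 0.0776*0.89 + 0.045784*0.11 = 0.074100
Posterior = 0.005036 / 0.074100 ≈ 0.0680

P(nearby quarry blast | ¬spike, minor quake) ≈ 0.0680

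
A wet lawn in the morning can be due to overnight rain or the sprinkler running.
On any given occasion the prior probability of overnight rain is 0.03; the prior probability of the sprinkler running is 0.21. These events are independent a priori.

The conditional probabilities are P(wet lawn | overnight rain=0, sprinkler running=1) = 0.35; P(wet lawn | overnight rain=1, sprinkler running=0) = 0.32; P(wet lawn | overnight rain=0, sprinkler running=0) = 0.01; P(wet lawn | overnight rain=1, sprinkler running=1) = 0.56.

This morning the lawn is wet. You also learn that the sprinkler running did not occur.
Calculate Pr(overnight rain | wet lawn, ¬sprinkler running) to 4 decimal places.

Weight on overnight rain=true, given the evidence: 0.32*0.03 = 0.009600
Normalizer over all consistent configurations: 0.01*0.97 + 0.32*0.03 = 0.019300
P(overnight rain | wet lawn, ¬sprinkler running) = 0.009600/0.019300 ≈ 0.4974

Pr(overnight rain | wet lawn, ¬sprinkler running) ≈ 0.4974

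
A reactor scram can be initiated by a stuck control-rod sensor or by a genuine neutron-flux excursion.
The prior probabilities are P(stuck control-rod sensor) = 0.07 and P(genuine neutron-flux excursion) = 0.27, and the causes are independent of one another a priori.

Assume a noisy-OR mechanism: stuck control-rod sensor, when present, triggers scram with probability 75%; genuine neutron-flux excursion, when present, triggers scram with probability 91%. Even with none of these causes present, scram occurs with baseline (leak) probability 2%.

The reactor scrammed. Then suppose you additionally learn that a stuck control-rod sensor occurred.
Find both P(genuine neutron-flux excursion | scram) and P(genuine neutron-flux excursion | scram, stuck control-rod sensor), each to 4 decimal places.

Under noisy-OR, P(scram | causes) = 1 − (1−0.02)·∏(1−qᵢ) over the active causes.
Sum P(scram|·) weighted by the priors over the 4 (stuck control-rod sensor, genuine neutron-flux excursion) configurations:
  P(scram) = 0.02×0.93×0.73 + 0.9118×0.93×0.27 + 0.755×0.07×0.73 + 0.97795×0.07×0.27
        = 0.013578 + 0.228953 + 0.038581 + 0.018483 = 0.299595
Configurations with genuine neutron-flux excursion contribute 0.247436, so
  P(genuine neutron-flux excursion | scram) = 0.247436 / 0.299595 ≈ 0.8259

Now also conditioning on stuck control-rod sensor=true:
P(scram | stuck control-rod sensor) = 0.755*0.73 + 0.97795*0.27 = 0.551150 + 0.264047 = 0.815197
Restricting to configurations with genuine neutron-flux excursion present: 0.97795*0.27 = 0.264047.
P(genuine neutron-flux excursion | scram, stuck control-rod sensor) = 0.264047 / 0.815197 ≈ 0.3239

P(genuine neutron-flux excursion | scram) ≈ 0.8259; P(genuine neutron-flux excursion | scram, stuck control-rod sensor) ≈ 0.3239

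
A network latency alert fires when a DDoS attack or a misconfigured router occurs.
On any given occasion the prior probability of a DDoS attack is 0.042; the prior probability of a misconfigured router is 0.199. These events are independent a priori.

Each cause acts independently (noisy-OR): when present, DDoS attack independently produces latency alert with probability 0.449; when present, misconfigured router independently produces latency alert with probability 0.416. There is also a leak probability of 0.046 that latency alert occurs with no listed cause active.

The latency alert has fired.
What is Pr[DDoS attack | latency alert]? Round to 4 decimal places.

Pr[DDoS attack | latency alert] ≈ 0.1537

Under noisy-OR, P(latency alert | causes) = 1 − (1−0.046)·∏(1−qᵢ) over the active causes.
Weight on DDoS attack=true, given the evidence: 0.015958 + 0.005792 = 0.021750
Denominator P(latency alert): 0.046*0.958*0.801 + 0.442864*0.958*0.199 + 0.474346*0.042*0.801 + 0.693018*0.042*0.199 = 0.141476
Posterior = 0.021750 / 0.141476 ≈ 0.1537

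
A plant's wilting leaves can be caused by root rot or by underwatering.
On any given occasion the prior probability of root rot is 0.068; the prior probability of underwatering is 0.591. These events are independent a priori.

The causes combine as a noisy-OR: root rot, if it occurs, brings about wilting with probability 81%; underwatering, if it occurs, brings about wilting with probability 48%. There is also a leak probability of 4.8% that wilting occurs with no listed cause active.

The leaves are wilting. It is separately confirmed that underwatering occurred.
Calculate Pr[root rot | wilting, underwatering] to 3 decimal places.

Pr[root rot | wilting, underwatering] ≈ 0.116

Under noisy-OR, P(wilting | causes) = 1 − (1−0.048)·∏(1−qᵢ) over the active causes.
Numerator (weight on configurations with root rot): 0.905942×0.068 = 0.061604
The normalizing constant is 0.50496×0.932 + 0.905942×0.068 = 0.532227
Posterior = 0.061604 / 0.532227 ≈ 0.116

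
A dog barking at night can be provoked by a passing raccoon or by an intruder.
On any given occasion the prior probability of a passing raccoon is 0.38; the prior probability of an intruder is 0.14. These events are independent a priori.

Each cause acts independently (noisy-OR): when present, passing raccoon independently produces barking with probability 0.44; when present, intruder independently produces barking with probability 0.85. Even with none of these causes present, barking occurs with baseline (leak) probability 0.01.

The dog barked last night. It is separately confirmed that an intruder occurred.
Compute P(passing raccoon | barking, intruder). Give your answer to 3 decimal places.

Under noisy-OR, P(barking | causes) = 1 − (1−0.01)·∏(1−qᵢ) over the active causes.
Sum P(barking|·) weighted by the priors over both values of passing raccoon:
  P(barking | intruder) = 0.8515×0.62 + 0.91684×0.38
        = 0.527930 + 0.348399 = 0.876329
The terms with passing raccoon present sum to 0.348399, so
  P(passing raccoon | barking, intruder) = 0.348399 / 0.876329 ≈ 0.398

P(passing raccoon | barking, intruder) ≈ 0.398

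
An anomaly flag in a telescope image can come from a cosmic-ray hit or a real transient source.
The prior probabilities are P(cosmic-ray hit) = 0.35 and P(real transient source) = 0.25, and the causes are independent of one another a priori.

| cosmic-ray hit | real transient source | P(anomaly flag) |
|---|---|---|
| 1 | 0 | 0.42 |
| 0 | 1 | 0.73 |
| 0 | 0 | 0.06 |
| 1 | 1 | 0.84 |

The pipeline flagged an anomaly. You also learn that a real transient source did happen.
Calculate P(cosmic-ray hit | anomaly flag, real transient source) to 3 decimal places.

By total probability over both values of cosmic-ray hit:
  P(anomaly flag | real transient source) = 0.73×0.65 + 0.84×0.35
        = 0.474500 + 0.294000 = 0.768500
Keeping only the cosmic-ray hit-present terms gives 0.294000, so
  P(cosmic-ray hit | anomaly flag, real transient source) = 0.294000 / 0.768500 ≈ 0.383

P(cosmic-ray hit | anomaly flag, real transient source) ≈ 0.383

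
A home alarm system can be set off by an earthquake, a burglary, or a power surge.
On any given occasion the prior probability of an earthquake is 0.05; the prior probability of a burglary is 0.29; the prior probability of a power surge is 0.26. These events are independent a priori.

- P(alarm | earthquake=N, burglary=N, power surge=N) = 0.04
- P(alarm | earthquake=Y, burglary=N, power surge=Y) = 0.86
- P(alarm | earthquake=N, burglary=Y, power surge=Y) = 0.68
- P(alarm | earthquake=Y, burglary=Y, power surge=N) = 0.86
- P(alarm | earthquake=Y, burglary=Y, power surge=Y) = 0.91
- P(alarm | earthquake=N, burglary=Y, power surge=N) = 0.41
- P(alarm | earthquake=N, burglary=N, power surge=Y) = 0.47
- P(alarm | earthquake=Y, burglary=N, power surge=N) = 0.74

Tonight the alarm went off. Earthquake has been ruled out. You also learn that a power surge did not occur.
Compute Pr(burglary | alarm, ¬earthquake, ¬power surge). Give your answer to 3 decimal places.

Pr(burglary | alarm, ¬earthquake, ¬power surge) ≈ 0.807

For the numerator, keep only burglary=true terms: 0.41×0.29 = 0.118900
The normalizing constant is 0.04×0.71 + 0.41×0.29 = 0.147300
P(burglary | alarm, ¬earthquake, ¬power surge) = 0.118900/0.147300 ≈ 0.807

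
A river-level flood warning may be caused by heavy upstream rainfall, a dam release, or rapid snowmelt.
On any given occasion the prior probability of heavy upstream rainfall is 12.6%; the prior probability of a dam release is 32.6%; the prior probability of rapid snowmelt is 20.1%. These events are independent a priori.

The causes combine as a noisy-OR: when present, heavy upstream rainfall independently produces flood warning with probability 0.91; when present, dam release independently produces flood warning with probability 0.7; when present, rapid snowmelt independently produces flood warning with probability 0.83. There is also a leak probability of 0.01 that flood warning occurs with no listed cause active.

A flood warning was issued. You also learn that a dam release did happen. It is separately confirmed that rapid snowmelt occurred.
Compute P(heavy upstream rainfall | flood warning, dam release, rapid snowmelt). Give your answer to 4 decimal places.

P(heavy upstream rainfall | flood warning, dam release, rapid snowmelt) ≈ 0.1313

Under noisy-OR, P(flood warning | causes) = 1 − (1−0.01)·∏(1−qᵢ) over the active causes.
For the numerator, keep only heavy upstream rainfall=true terms: 0.995456·0.126 = 0.125427
Normalizer over all consistent configurations: 0.94951·0.874 + 0.995456·0.126 = 0.955299
Posterior = 0.125427 / 0.955299 ≈ 0.1313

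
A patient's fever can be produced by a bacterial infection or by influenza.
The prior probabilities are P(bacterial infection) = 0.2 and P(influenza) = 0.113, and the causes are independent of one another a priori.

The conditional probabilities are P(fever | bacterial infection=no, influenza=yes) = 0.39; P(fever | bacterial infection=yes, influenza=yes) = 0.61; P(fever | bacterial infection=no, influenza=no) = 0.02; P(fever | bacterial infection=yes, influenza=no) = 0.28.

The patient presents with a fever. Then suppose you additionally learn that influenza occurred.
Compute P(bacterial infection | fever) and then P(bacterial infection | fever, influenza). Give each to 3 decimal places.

P(bacterial infection | fever) ≈ 0.562; P(bacterial infection | fever, influenza) ≈ 0.281

P(fever) = 0.02·0.8·0.887 + 0.39·0.8·0.113 + 0.28·0.2·0.887 + 0.61·0.2·0.113 = 0.014192 + 0.035256 + 0.049672 + 0.013786 = 0.112906
Of this, 0.063458 comes from 0.049672 + 0.013786 (the bacterial infection=true cases).
So P(bacterial infection | fever) = 0.063458/0.112906 ≈ 0.562.

Now condition on the additional information:
P(fever | influenza) = 0.39×0.8 + 0.61×0.2 = 0.312000 + 0.122000 = 0.434000
The bacterial infection-present share is 0.61×0.2 = 0.122000.
P(bacterial infection | fever, influenza) = 0.122000 / 0.434000 ≈ 0.281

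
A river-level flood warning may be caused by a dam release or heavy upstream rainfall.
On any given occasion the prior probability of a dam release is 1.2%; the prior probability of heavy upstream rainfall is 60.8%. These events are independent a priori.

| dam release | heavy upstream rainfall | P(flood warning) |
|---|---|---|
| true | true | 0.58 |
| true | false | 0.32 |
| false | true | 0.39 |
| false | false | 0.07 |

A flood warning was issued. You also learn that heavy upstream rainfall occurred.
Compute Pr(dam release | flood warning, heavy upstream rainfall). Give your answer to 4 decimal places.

Pr(dam release | flood warning, heavy upstream rainfall) ≈ 0.0177

Numerator (weight on configurations with dam release): 0.58×0.012 = 0.006960
Normalizer over all consistent configurations: 0.39×0.988 + 0.58×0.012 = 0.392280
Posterior = 0.006960 / 0.392280 ≈ 0.0177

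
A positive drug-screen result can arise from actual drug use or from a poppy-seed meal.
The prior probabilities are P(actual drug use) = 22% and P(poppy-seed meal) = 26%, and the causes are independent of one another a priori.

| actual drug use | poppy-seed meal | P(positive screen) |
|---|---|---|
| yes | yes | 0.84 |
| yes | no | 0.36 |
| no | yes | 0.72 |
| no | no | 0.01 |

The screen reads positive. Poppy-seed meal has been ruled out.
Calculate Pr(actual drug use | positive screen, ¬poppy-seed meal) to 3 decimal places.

By total probability over both values of actual drug use:
  P(positive screen | ¬poppy-seed meal) = 0.01×0.78 + 0.36×0.22
        = 0.007800 + 0.079200 = 0.087000
The terms with actual drug use present sum to 0.079200, so
  P(actual drug use | positive screen, ¬poppy-seed meal) = 0.079200 / 0.087000 ≈ 0.910

Pr(actual drug use | positive screen, ¬poppy-seed meal) ≈ 0.910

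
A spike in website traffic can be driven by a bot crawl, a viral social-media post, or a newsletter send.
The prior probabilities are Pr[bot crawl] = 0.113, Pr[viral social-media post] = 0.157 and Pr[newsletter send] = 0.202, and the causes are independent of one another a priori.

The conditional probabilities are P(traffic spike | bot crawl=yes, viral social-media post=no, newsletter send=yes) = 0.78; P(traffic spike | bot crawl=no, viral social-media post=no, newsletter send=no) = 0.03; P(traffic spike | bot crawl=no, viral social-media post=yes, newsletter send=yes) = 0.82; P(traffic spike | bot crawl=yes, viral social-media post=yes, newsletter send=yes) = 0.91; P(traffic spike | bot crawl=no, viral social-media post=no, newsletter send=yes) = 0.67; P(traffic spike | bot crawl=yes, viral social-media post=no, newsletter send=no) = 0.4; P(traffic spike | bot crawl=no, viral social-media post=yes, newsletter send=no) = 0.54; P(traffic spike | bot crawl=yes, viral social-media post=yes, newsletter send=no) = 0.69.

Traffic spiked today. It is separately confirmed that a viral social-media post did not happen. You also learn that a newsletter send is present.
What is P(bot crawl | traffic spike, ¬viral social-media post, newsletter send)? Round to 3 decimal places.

P(traffic spike | ¬viral social-media post, newsletter send) = 0.67×0.887 + 0.78×0.113 = 0.594290 + 0.088140 = 0.682430
Restricting to configurations with bot crawl present: 0.78×0.113 = 0.088140.
So P(bot crawl | traffic spike, ¬viral social-media post, newsletter send) = 0.088140/0.682430 ≈ 0.129.

P(bot crawl | traffic spike, ¬viral social-media post, newsletter send) ≈ 0.129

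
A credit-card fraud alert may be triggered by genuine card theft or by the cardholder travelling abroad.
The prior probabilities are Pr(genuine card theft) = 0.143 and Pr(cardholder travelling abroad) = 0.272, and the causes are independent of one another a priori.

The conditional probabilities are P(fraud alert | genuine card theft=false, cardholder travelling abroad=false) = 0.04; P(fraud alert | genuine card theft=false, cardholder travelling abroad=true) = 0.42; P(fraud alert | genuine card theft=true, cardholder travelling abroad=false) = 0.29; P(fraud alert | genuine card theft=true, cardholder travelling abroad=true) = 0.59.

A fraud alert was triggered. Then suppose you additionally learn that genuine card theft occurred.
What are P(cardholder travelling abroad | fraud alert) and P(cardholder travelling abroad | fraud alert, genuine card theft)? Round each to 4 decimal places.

P(cardholder travelling abroad | fraud alert) ≈ 0.6867; P(cardholder travelling abroad | fraud alert, genuine card theft) ≈ 0.4319

Sum P(fraud alert|·) weighted by the priors over the 4 (genuine card theft, cardholder travelling abroad) configurations:
  P(fraud alert) = 0.04×0.857×0.728 + 0.42×0.857×0.272 + 0.29×0.143×0.728 + 0.59×0.143×0.272
        = 0.024956 + 0.097904 + 0.030190 + 0.022949 = 0.175999
Keeping only the cardholder travelling abroad-present terms gives 0.120853, so
  P(cardholder travelling abroad | fraud alert) = 0.120853 / 0.175999 ≈ 0.6867

Now condition on the additional information:
Numerator (weight on configurations with cardholder travelling abroad): 0.59×0.272 = 0.160480
Denominator P(fraud alert | genuine card theft): 0.29×0.728 + 0.59×0.272 = 0.371600
P(cardholder travelling abroad | fraud alert, genuine card theft) = 0.160480/0.371600 ≈ 0.4319
The drop from 0.6867 to 0.4319 is the explaining-away (discounting) effect.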